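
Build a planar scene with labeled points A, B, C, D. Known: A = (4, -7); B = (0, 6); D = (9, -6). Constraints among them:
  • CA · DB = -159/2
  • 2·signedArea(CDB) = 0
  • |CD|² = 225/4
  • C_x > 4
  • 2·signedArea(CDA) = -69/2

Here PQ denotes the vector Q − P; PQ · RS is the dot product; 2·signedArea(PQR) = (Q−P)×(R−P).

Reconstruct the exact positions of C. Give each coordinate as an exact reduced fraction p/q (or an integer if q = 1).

1. C_x = 9/2  [2·signedArea(CDB) = 0 ∩ 2·signedArea(CDA) = -69/2]
2. C_y = 0  [2·signedArea(CDB) = 0 ∩ 2·signedArea(CDA) = -69/2]
   → C = (9/2, 0)

C = (9/2, 0)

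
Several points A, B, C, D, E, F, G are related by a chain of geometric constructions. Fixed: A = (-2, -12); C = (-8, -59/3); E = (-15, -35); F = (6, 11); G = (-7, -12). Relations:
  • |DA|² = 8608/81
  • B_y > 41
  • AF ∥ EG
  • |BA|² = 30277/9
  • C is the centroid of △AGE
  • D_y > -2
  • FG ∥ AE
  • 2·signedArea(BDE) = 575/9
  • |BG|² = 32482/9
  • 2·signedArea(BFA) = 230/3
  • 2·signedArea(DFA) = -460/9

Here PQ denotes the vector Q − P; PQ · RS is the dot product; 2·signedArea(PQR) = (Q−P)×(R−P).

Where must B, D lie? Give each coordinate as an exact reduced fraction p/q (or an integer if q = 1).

B = (20, 125/3)
D = (-2/3, -16/9)

1. B_x = 20  [line 23·x + -8·y + -380/3 = 0 ∩ |BG|² = 32482/9]
2. B_y = 125/3  [line 23·x + -8·y + -380/3 = 0 ∩ |BG|² = 32482/9]
   → B = (20, 125/3)
3. D_x = -2/3  [2·signedArea(DFA) = -460/9 ∩ 2·signedArea(BDE) = 575/9]
4. D_y = -16/9  [2·signedArea(DFA) = -460/9 ∩ 2·signedArea(BDE) = 575/9]
   → D = (-2/3, -16/9)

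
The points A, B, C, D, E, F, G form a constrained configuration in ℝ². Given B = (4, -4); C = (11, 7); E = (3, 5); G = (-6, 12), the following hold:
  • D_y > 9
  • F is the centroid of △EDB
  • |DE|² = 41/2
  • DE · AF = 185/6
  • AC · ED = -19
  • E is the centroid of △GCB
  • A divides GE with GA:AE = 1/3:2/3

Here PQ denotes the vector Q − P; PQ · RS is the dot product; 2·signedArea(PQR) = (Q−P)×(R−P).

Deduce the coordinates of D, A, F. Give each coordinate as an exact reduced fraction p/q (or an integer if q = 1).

1. A_x = -3  [A divides GE with GA:AE = 1/3:2/3]
2. A_y = 29/3  [A divides GE with GA:AE = 1/3:2/3]
   → A = (-3, 29/3)
3. D_x = 5/2  [line 14·x + -8/3·y + -29/3 = 0 ∩ |DE|² = 41/2]
4. D_y = 19/2  [line 14·x + -8/3·y + -29/3 = 0 ∩ |DE|² = 41/2]
   → D = (5/2, 19/2)
5. F_x = 19/6  [DE · AF = 185/6 ∩ F is the centroid of △EDB]
6. F_y = 7/2  [DE · AF = 185/6 ∩ F is the centroid of △EDB]
   → F = (19/6, 7/2)

A = (-3, 29/3)
D = (5/2, 19/2)
F = (19/6, 7/2)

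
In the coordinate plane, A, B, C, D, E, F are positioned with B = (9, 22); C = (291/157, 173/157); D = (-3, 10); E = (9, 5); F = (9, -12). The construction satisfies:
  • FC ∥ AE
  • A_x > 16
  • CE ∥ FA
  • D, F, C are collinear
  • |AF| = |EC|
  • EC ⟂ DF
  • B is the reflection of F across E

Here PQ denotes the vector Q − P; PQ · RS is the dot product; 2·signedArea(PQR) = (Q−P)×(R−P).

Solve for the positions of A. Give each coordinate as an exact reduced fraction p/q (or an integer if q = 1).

A = (2535/157, -1272/157)

1. A_x = 2535/157  [FC ∥ AE ∩ CE ∥ FA]
2. A_y = -1272/157  [FC ∥ AE ∩ CE ∥ FA]
   → A = (2535/157, -1272/157)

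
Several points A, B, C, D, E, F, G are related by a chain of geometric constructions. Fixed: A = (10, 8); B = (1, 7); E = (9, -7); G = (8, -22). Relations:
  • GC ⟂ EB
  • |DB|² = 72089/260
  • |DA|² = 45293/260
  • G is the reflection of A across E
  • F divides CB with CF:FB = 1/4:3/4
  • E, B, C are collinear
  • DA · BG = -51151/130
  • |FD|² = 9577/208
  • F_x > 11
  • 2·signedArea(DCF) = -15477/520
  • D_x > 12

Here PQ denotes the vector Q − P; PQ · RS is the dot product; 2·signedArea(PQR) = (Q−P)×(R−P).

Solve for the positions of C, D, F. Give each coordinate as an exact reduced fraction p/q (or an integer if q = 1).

C = (989/65, -1162/65)
D = (1639/130, -321/65)
F = (758/65, -3031/260)

1. C_x = 989/65  [E, B, C are collinear ∩ GC ⟂ EB]
2. C_y = -1162/65  [E, B, C are collinear ∩ GC ⟂ EB]
   → C = (989/65, -1162/65)
3. D_x = 1639/130  [line -7·x + 29·y + 30091/130 = 0 ∩ |DB|² = 72089/260]
4. D_y = -321/65  [line -7·x + 29·y + 30091/130 = 0 ∩ |DB|² = 72089/260]
   → D = (1639/130, -321/65)
5. F_x = 758/65  [2·signedArea(DCF) = -15477/520 ∩ F divides CB with CF:FB = 1/4:3/4]
6. F_y = -3031/260  [2·signedArea(DCF) = -15477/520 ∩ F divides CB with CF:FB = 1/4:3/4]
   → F = (758/65, -3031/260)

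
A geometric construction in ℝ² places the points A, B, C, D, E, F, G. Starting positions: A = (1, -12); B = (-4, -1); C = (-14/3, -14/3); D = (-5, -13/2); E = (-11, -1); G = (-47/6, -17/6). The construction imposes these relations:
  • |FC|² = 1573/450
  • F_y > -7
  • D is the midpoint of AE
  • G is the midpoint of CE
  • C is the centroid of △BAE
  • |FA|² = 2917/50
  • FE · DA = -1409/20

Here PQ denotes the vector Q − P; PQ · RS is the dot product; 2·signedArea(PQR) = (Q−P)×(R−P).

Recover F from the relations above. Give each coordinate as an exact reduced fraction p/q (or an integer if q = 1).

1. F_x = -43/10  [line -6·x + 11/2·y + 199/20 = 0 ∩ |FA|² = 2917/50]
2. F_y = -13/2  [line -6·x + 11/2·y + 199/20 = 0 ∩ |FA|² = 2917/50]
   → F = (-43/10, -13/2)

F = (-43/10, -13/2)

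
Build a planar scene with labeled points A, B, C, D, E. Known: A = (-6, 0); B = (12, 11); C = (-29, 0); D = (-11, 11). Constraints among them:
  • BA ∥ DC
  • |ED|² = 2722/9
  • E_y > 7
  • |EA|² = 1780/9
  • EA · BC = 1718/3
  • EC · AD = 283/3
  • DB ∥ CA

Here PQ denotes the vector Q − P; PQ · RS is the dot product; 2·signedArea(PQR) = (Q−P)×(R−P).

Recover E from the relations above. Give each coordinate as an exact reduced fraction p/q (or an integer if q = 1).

E = (6, 22/3)

1. E_x = 6  [EC · AD = 283/3 ∩ EA · BC = 1718/3]
2. E_y = 22/3  [EC · AD = 283/3 ∩ EA · BC = 1718/3]
   → E = (6, 22/3)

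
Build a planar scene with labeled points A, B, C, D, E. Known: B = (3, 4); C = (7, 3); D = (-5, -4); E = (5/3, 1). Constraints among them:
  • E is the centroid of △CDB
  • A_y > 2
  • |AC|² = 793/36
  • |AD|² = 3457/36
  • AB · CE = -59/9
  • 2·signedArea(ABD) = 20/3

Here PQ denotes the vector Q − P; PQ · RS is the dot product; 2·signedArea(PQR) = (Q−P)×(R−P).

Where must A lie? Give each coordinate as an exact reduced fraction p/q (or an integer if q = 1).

1. A_x = 7/3  [AB · CE = -59/9 ∩ 2·signedArea(ABD) = 20/3]
2. A_y = 5/2  [AB · CE = -59/9 ∩ 2·signedArea(ABD) = 20/3]
   → A = (7/3, 5/2)

A = (7/3, 5/2)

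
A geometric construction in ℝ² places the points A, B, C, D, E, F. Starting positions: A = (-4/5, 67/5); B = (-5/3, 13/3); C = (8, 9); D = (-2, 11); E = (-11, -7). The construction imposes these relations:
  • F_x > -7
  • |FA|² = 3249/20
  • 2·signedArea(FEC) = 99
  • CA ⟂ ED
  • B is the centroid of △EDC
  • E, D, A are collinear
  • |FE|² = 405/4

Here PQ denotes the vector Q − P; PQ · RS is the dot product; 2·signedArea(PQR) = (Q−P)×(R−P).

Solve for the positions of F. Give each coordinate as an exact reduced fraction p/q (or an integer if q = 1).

F = (-13/2, 2)

1. F_x = -13/2  [line -16·x + 19·y + -142 = 0 ∩ |FE|² = 405/4]
2. F_y = 2  [line -16·x + 19·y + -142 = 0 ∩ |FE|² = 405/4]
   → F = (-13/2, 2)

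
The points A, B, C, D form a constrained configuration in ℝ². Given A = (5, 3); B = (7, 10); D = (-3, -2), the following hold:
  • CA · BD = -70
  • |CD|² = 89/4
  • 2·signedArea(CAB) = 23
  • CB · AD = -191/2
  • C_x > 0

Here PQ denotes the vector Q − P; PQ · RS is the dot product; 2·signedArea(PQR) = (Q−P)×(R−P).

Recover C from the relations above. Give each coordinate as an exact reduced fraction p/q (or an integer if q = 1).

C = (1, 1/2)

1. C_x = 1  [CB · AD = -191/2 ∩ 2·signedArea(CAB) = 23]
2. C_y = 1/2  [CB · AD = -191/2 ∩ 2·signedArea(CAB) = 23]
   → C = (1, 1/2)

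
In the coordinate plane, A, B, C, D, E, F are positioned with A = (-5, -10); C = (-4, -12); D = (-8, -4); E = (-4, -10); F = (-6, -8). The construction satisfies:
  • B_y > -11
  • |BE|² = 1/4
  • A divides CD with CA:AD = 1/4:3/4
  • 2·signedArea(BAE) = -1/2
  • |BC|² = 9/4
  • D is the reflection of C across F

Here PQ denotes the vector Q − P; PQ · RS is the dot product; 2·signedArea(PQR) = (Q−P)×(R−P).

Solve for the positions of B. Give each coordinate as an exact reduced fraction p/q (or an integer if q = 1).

1. B_y = -21/2  [2·signedArea(BAE) = -1/2]
2. B_x = -4  [|BE|² = 1/4]
   → B = (-4, -21/2)

B = (-4, -21/2)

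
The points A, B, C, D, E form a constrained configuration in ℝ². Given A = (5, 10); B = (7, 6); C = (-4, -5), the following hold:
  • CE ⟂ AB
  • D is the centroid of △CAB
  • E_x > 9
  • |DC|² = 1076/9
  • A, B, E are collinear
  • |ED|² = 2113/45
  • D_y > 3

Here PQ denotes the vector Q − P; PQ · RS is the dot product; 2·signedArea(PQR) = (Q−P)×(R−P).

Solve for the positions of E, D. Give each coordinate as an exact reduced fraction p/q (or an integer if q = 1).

D = (8/3, 11/3)
E = (46/5, 8/5)

1. E_x = 46/5  [A, B, E are collinear ∩ CE ⟂ AB]
2. E_y = 8/5  [A, B, E are collinear ∩ CE ⟂ AB]
   → E = (46/5, 8/5)
3. D_x = 8/3  [D is the centroid of △CAB]
4. D_y = 11/3  [D is the centroid of △CAB]
   → D = (8/3, 11/3)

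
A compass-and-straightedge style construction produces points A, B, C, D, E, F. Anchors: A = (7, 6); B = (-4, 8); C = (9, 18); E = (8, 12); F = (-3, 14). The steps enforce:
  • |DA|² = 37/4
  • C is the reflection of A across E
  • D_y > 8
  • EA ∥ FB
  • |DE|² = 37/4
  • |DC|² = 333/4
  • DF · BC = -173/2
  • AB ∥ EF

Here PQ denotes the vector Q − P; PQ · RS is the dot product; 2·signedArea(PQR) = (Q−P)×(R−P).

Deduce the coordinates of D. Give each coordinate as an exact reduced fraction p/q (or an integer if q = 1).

1. D_x = 15/2  [line -13·x + -10·y + 375/2 = 0 ∩ |DA|² = 37/4]
2. D_y = 9  [line -13·x + -10·y + 375/2 = 0 ∩ |DA|² = 37/4]
   → D = (15/2, 9)

D = (15/2, 9)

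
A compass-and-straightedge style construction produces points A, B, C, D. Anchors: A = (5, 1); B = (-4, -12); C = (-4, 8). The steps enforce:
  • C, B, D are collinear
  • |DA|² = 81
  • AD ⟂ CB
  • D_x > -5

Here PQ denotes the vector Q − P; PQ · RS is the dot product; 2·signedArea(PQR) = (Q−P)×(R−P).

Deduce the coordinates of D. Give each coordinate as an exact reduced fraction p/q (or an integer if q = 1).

D = (-4, 1)

1. D_x = -4  [C, B, D are collinear ∩ AD ⟂ CB]
2. D_y = 1  [C, B, D are collinear ∩ AD ⟂ CB]
   → D = (-4, 1)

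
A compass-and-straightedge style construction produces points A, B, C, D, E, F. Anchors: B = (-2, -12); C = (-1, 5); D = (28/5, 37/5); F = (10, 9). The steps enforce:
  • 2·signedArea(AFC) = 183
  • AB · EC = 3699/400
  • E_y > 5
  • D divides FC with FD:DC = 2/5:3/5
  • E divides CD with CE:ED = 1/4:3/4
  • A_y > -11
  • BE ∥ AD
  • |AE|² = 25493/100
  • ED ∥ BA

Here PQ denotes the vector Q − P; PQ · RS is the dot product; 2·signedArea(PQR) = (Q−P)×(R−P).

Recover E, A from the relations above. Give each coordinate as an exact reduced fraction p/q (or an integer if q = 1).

1. E_x = 13/20  [E divides CD with CE:ED = 1/4:3/4]
2. E_y = 28/5  [E divides CD with CE:ED = 1/4:3/4]
   → E = (13/20, 28/5)
3. A_x = 59/20  [BE ∥ AD ∩ ED ∥ BA]
4. A_y = -51/5  [BE ∥ AD ∩ ED ∥ BA]
   → A = (59/20, -51/5)

A = (59/20, -51/5)
E = (13/20, 28/5)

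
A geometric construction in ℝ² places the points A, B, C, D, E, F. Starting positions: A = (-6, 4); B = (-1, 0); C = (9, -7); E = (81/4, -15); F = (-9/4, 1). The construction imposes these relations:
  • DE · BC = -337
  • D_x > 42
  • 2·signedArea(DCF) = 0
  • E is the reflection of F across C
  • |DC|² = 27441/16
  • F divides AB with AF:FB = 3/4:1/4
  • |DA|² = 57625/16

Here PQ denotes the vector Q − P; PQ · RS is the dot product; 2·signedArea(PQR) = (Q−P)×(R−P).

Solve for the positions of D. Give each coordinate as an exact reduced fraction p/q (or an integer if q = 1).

1. D_x = 171/4  [2·signedArea(DCF) = 0 ∩ DE · BC = -337]
2. D_y = -31  [2·signedArea(DCF) = 0 ∩ DE · BC = -337]
   → D = (171/4, -31)

D = (171/4, -31)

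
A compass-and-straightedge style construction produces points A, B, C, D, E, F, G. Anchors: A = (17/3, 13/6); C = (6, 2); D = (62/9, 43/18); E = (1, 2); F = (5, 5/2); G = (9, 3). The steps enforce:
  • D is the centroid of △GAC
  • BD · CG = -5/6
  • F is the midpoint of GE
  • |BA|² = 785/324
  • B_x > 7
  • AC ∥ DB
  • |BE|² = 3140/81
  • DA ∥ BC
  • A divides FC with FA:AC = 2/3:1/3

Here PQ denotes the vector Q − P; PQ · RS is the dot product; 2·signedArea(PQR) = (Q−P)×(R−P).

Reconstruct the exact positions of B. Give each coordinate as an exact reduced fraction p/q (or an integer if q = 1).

B = (65/9, 20/9)

1. B_x = 65/9  [DA ∥ BC ∩ AC ∥ DB]
2. B_y = 20/9  [DA ∥ BC ∩ AC ∥ DB]
   → B = (65/9, 20/9)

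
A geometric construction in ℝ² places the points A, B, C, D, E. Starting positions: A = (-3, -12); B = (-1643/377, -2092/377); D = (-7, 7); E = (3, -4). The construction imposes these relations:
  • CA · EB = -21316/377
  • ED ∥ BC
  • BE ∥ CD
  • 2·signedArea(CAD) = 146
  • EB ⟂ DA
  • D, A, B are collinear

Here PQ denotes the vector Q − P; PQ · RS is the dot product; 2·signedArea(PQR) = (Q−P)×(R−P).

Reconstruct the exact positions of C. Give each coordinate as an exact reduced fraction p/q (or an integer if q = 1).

C = (-5413/377, 2055/377)

1. C_x = -5413/377  [BE ∥ CD ∩ ED ∥ BC]
2. C_y = 2055/377  [BE ∥ CD ∩ ED ∥ BC]
   → C = (-5413/377, 2055/377)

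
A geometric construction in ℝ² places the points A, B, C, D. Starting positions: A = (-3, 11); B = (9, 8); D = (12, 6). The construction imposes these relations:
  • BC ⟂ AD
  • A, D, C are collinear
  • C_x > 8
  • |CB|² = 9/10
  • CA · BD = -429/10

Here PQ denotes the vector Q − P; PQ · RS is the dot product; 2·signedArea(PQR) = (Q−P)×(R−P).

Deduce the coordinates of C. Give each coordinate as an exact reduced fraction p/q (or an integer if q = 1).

1. C_x = 87/10  [A, D, C are collinear ∩ BC ⟂ AD]
2. C_y = 71/10  [A, D, C are collinear ∩ BC ⟂ AD]
   → C = (87/10, 71/10)

C = (87/10, 71/10)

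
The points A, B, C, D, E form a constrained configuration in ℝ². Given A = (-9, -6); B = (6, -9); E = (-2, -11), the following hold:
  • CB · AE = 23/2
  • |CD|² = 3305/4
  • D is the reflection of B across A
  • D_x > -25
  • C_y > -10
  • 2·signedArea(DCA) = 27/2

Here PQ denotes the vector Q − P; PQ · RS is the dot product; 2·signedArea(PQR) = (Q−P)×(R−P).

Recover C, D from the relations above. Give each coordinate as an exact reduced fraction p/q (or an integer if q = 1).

1. D_x = -24  [D is the reflection of B across A]
2. D_y = -3  [D is the reflection of B across A]
   → D = (-24, -3)
3. C_x = 4  [CB · AE = 23/2 ∩ 2·signedArea(DCA) = 27/2]
4. C_y = -19/2  [CB · AE = 23/2 ∩ 2·signedArea(DCA) = 27/2]
   → C = (4, -19/2)

C = (4, -19/2)
D = (-24, -3)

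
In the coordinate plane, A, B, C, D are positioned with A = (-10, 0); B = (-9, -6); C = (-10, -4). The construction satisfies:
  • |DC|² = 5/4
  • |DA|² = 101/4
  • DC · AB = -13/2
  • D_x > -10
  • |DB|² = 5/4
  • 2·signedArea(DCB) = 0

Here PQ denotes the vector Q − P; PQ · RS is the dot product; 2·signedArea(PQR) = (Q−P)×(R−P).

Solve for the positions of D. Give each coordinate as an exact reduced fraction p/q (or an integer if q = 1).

1. D_x = -19/2  [2·signedArea(DCB) = 0 ∩ DC · AB = -13/2]
2. D_y = -5  [2·signedArea(DCB) = 0 ∩ DC · AB = -13/2]
   → D = (-19/2, -5)

D = (-19/2, -5)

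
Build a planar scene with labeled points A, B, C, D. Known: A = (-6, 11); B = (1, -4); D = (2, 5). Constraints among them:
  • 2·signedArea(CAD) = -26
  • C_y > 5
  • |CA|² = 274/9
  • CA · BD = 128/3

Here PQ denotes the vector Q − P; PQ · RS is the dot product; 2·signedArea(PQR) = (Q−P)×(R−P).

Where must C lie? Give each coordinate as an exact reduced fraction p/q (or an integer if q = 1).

1. C_x = -11/3  [2·signedArea(CAD) = -26 ∩ CA · BD = 128/3]
2. C_y = 6  [2·signedArea(CAD) = -26 ∩ CA · BD = 128/3]
   → C = (-11/3, 6)

C = (-11/3, 6)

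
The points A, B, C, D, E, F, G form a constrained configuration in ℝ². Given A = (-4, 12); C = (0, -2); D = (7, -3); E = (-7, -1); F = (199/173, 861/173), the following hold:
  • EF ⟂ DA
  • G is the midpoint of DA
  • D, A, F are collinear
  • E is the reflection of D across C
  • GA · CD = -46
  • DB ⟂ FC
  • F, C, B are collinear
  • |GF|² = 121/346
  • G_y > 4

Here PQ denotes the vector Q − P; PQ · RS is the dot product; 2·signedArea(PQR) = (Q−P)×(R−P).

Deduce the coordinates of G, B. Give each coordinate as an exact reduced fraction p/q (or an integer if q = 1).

B = (18507/748225, -1384199/748225)
G = (3/2, 9/2)

1. G_x = 3/2  [G is the midpoint of DA]
2. G_y = 9/2  [G is the midpoint of DA]
   → G = (3/2, 9/2)
3. B_x = 18507/748225  [F, C, B are collinear ∩ DB ⟂ FC]
4. B_y = -1384199/748225  [F, C, B are collinear ∩ DB ⟂ FC]
   → B = (18507/748225, -1384199/748225)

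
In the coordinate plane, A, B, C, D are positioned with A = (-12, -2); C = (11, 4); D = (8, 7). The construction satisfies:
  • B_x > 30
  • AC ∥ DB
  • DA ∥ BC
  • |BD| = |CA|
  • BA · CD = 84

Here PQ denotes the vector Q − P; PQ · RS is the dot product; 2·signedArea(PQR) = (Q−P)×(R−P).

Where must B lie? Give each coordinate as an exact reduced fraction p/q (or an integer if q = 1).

B = (31, 13)

1. B_x = 31  [DA ∥ BC ∩ AC ∥ DB]
2. B_y = 13  [DA ∥ BC ∩ AC ∥ DB]
   → B = (31, 13)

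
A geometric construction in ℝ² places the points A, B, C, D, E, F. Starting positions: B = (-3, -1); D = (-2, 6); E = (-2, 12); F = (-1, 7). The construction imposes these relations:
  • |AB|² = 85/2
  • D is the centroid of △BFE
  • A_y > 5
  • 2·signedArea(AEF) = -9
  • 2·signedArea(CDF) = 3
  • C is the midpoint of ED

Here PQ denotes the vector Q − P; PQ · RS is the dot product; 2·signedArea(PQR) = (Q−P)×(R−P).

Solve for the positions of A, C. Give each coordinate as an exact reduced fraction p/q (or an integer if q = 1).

A = (-5/2, 11/2)
C = (-2, 9)

1. A_x = -5/2  [line 5·x + 1·y + 7 = 0 ∩ |AB|² = 85/2]
2. A_y = 11/2  [line 5·x + 1·y + 7 = 0 ∩ |AB|² = 85/2]
   → A = (-5/2, 11/2)
3. C_x = -2  [C is the midpoint of ED]
4. C_y = 9  [C is the midpoint of ED]
   → C = (-2, 9)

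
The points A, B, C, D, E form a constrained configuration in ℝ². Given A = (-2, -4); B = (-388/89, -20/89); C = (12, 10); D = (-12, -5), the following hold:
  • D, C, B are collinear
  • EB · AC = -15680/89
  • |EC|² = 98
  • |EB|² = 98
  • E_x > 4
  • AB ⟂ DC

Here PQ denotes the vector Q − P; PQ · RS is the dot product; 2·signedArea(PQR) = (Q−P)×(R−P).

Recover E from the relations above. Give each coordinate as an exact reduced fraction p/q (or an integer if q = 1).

1. E_x = 5  [line -14·x + -14·y + 112 = 0 ∩ |EB|² = 98]
2. E_y = 3  [line -14·x + -14·y + 112 = 0 ∩ |EB|² = 98]
   → E = (5, 3)

E = (5, 3)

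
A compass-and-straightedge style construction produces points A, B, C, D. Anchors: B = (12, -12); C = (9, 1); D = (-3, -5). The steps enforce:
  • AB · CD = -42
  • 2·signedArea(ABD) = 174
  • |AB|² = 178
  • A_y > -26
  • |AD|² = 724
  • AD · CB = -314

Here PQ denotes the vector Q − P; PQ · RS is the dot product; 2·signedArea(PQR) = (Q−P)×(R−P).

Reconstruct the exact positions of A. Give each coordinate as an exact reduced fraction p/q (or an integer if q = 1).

1. A_x = 15  [AD · CB = -314 ∩ AB · CD = -42]
2. A_y = -25  [AD · CB = -314 ∩ AB · CD = -42]
   → A = (15, -25)

A = (15, -25)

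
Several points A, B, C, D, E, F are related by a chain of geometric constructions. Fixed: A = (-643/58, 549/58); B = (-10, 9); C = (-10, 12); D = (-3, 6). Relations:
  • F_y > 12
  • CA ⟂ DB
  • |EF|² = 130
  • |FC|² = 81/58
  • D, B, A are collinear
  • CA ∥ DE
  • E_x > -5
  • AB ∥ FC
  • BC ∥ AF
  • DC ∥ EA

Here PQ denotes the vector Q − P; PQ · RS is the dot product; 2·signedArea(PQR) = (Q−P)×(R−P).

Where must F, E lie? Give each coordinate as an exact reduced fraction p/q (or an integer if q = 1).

E = (-237/58, 201/58)
F = (-643/58, 723/58)

1. F_x = -643/58  [AB ∥ FC ∩ BC ∥ AF]
2. F_y = 723/58  [AB ∥ FC ∩ BC ∥ AF]
   → F = (-643/58, 723/58)
3. E_x = -237/58  [DC ∥ EA ∩ CA ∥ DE]
4. E_y = 201/58  [DC ∥ EA ∩ CA ∥ DE]
   → E = (-237/58, 201/58)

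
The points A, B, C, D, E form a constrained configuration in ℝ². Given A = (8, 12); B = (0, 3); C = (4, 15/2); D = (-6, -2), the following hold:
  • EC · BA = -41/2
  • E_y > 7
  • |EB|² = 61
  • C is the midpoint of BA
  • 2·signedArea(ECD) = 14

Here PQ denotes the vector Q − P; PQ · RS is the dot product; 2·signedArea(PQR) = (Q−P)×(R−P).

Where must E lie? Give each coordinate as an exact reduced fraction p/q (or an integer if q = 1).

1. E_x = 6  [2·signedArea(ECD) = 14 ∩ EC · BA = -41/2]
2. E_y = 8  [2·signedArea(ECD) = 14 ∩ EC · BA = -41/2]
   → E = (6, 8)

E = (6, 8)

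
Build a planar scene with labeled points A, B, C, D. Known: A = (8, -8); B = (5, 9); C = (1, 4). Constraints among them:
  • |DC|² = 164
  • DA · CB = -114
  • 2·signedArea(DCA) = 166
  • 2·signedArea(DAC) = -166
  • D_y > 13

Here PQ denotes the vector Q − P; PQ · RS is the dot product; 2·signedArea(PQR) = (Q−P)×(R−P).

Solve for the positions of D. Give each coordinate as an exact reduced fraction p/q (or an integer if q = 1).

1. D_x = 9  [2·signedArea(DCA) = 166 ∩ DA · CB = -114]
2. D_y = 14  [2·signedArea(DCA) = 166 ∩ DA · CB = -114]
   → D = (9, 14)

D = (9, 14)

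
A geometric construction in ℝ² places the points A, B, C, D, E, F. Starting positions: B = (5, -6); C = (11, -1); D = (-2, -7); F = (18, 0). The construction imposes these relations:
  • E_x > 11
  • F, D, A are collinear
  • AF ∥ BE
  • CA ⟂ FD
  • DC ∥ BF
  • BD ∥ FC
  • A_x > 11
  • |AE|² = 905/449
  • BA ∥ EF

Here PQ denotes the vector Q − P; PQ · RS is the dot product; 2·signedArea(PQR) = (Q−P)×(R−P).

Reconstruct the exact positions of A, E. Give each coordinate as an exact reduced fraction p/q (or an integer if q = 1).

A = (5142/449, -1029/449)
E = (5185/449, -1665/449)

1. A_x = 5142/449  [F, D, A are collinear ∩ CA ⟂ FD]
2. A_y = -1029/449  [F, D, A are collinear ∩ CA ⟂ FD]
   → A = (5142/449, -1029/449)
3. E_x = 5185/449  [BA ∥ EF ∩ AF ∥ BE]
4. E_y = -1665/449  [BA ∥ EF ∩ AF ∥ BE]
   → E = (5185/449, -1665/449)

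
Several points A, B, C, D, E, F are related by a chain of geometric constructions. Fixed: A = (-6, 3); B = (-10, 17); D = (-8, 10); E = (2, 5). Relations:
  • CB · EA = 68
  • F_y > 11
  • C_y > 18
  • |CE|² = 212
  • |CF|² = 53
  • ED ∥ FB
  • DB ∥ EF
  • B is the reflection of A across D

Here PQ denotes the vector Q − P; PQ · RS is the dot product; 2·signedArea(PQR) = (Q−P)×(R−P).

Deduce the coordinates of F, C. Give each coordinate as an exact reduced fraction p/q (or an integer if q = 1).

C = (-2, 19)
F = (0, 12)

1. F_x = 0  [ED ∥ FB ∩ DB ∥ EF]
2. F_y = 12  [ED ∥ FB ∩ DB ∥ EF]
   → F = (0, 12)
3. C_x = -2  [line 8·x + 2·y + -22 = 0 ∩ |CE|² = 212]
4. C_y = 19  [line 8·x + 2·y + -22 = 0 ∩ |CE|² = 212]
   → C = (-2, 19)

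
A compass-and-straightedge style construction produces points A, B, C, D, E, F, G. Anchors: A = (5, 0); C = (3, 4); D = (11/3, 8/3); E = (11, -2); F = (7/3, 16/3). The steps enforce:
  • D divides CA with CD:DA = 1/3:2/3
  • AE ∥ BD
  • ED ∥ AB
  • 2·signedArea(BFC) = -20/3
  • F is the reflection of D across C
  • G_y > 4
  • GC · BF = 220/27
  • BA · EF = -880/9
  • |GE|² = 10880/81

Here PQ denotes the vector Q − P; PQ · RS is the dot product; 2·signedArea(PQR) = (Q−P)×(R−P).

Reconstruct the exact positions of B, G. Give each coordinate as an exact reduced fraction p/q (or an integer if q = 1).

B = (-7/3, 14/3)
G = (11/9, 38/9)

1. B_x = -7/3  [AE ∥ BD ∩ ED ∥ AB]
2. B_y = 14/3  [AE ∥ BD ∩ ED ∥ AB]
   → B = (-7/3, 14/3)
3. G_x = 11/9  [line -14/3·x + -2/3·y + 230/27 = 0 ∩ |GE|² = 10880/81]
4. G_y = 38/9  [line -14/3·x + -2/3·y + 230/27 = 0 ∩ |GE|² = 10880/81]
   → G = (11/9, 38/9)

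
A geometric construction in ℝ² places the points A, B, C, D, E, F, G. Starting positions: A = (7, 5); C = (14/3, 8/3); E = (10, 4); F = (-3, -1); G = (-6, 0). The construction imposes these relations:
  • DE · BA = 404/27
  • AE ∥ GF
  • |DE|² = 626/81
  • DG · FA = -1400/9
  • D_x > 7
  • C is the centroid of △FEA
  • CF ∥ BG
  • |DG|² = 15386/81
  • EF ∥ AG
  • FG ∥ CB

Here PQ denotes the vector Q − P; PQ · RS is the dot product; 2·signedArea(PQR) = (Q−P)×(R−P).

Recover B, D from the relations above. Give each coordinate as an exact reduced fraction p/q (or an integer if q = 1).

1. B_x = 5/3  [CF ∥ BG ∩ FG ∥ CB]
2. B_y = 11/3  [CF ∥ BG ∩ FG ∥ CB]
   → B = (5/3, 11/3)
3. D_x = 65/9  [DE · BA = 404/27 ∩ DG · FA = -1400/9]
4. D_y = 35/9  [DE · BA = 404/27 ∩ DG · FA = -1400/9]
   → D = (65/9, 35/9)

B = (5/3, 11/3)
D = (65/9, 35/9)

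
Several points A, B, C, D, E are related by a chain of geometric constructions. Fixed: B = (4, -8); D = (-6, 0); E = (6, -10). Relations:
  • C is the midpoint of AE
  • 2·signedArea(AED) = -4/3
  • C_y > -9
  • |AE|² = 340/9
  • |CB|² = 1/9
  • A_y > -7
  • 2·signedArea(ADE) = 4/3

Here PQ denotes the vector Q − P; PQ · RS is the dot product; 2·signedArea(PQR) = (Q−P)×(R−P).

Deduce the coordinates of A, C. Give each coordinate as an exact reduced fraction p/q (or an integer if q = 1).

A = (4/3, -6)
C = (11/3, -8)

1. A_x = 4/3  [line 10·x + 12·y + 176/3 = 0 ∩ |AE|² = 340/9]
2. A_y = -6  [line 10·x + 12·y + 176/3 = 0 ∩ |AE|² = 340/9]
   → A = (4/3, -6)
3. C_x = 11/3  [C is the midpoint of AE]
4. C_y = -8  [C is the midpoint of AE]
   → C = (11/3, -8)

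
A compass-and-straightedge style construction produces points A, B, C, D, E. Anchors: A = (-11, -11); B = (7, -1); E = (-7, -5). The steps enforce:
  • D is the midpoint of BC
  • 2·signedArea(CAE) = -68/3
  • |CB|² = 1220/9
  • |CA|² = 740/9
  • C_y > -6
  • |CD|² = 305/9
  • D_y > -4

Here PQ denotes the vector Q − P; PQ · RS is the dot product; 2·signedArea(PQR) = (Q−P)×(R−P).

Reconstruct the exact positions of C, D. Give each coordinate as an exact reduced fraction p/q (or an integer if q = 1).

C = (-11/3, -17/3)
D = (5/3, -10/3)

1. C_x = -11/3  [line -6·x + 4·y + 2/3 = 0 ∩ |CA|² = 740/9]
2. C_y = -17/3  [line -6·x + 4·y + 2/3 = 0 ∩ |CA|² = 740/9]
   → C = (-11/3, -17/3)
3. D_x = 5/3  [D is the midpoint of BC]
4. D_y = -10/3  [D is the midpoint of BC]
   → D = (5/3, -10/3)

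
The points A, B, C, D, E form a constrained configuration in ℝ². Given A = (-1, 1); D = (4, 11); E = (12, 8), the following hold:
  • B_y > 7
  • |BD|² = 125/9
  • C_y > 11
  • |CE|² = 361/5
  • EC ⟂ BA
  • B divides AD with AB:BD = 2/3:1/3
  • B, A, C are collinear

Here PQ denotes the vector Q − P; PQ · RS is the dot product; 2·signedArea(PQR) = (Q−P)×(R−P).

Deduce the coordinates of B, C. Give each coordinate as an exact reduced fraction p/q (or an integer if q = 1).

1. B_x = 7/3  [B divides AD with AB:BD = 2/3:1/3]
2. B_y = 23/3  [B divides AD with AB:BD = 2/3:1/3]
   → B = (7/3, 23/3)
3. C_x = 22/5  [B, A, C are collinear ∩ EC ⟂ BA]
4. C_y = 59/5  [B, A, C are collinear ∩ EC ⟂ BA]
   → C = (22/5, 59/5)

B = (7/3, 23/3)
C = (22/5, 59/5)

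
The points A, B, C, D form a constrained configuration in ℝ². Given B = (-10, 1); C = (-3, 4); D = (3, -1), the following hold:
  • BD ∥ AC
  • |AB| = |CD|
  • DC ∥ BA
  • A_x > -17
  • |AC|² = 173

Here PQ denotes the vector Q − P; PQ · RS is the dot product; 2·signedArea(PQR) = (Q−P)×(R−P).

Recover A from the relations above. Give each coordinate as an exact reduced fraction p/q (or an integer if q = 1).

1. A_x = -16  [BD ∥ AC ∩ DC ∥ BA]
2. A_y = 6  [BD ∥ AC ∩ DC ∥ BA]
   → A = (-16, 6)

A = (-16, 6)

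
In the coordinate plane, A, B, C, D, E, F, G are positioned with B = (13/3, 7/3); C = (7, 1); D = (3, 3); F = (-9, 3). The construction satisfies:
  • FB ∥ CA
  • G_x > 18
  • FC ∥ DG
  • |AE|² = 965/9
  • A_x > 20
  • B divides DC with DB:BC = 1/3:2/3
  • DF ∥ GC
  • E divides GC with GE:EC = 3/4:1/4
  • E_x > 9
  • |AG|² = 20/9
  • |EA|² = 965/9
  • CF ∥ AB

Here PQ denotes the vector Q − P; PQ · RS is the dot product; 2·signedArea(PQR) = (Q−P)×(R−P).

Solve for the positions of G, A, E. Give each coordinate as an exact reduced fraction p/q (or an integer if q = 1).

A = (61/3, 1/3)
E = (10, 1)
G = (19, 1)

1. G_x = 19  [DF ∥ GC ∩ FC ∥ DG]
2. G_y = 1  [DF ∥ GC ∩ FC ∥ DG]
   → G = (19, 1)
3. A_x = 61/3  [CF ∥ AB ∩ FB ∥ CA]
4. A_y = 1/3  [CF ∥ AB ∩ FB ∥ CA]
   → A = (61/3, 1/3)
5. E_x = 10  [E divides GC with GE:EC = 3/4:1/4]
6. E_y = 1  [E divides GC with GE:EC = 3/4:1/4]
   → E = (10, 1)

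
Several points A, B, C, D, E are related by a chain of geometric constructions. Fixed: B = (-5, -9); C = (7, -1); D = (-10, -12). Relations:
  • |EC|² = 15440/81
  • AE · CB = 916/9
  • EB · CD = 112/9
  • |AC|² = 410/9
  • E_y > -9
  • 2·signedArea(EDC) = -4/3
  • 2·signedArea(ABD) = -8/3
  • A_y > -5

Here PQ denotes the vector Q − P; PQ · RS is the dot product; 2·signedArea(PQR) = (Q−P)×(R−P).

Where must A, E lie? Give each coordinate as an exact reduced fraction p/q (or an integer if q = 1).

A = (4/3, -14/3)
E = (-41/9, -77/9)

1. E_x = -41/9  [2·signedArea(EDC) = -4/3 ∩ EB · CD = 112/9]
2. E_y = -77/9  [2·signedArea(EDC) = -4/3 ∩ EB · CD = 112/9]
   → E = (-41/9, -77/9)
3. A_x = 4/3  [AE · CB = 916/9 ∩ 2·signedArea(ABD) = -8/3]
4. A_y = -14/3  [AE · CB = 916/9 ∩ 2·signedArea(ABD) = -8/3]
   → A = (4/3, -14/3)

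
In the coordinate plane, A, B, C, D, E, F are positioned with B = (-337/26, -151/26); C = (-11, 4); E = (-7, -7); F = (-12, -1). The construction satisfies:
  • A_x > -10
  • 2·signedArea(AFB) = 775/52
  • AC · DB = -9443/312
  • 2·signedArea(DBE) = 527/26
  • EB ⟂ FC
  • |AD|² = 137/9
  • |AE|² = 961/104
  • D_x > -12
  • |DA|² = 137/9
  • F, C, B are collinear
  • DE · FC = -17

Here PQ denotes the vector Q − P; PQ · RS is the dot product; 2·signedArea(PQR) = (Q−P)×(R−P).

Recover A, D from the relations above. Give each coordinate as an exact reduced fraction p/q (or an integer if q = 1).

A = (-519/52, -333/52)
D = (-1765/156, -427/156)

1. A_x = -519/52  [line 125/26·x + -25/26·y + 2175/52 = 0 ∩ |AE|² = 961/104]
2. A_y = -333/52  [line 125/26·x + -25/26·y + 2175/52 = 0 ∩ |AE|² = 961/104]
   → A = (-519/52, -333/52)
3. D_x = -1765/156  [2·signedArea(DBE) = 527/26 ∩ AC · DB = -9443/312]
4. D_y = -427/156  [2·signedArea(DBE) = 527/26 ∩ AC · DB = -9443/312]
   → D = (-1765/156, -427/156)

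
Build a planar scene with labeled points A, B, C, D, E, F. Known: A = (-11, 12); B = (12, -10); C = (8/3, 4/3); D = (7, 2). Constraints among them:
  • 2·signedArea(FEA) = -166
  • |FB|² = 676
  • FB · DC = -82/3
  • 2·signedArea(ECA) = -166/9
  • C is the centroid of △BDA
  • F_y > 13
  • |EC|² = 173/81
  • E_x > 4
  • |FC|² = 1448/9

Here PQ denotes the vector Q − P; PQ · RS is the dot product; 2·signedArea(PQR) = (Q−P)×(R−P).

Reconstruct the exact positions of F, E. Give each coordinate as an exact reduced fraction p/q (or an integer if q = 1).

E = (37/9, 14/9)
F = (2, 14)

1. F_x = 2  [line 13/3·x + 2/3·y + -18 = 0 ∩ |FC|² = 1448/9]
2. F_y = 14  [line 13/3·x + 2/3·y + -18 = 0 ∩ |FC|² = 1448/9]
   → F = (2, 14)
3. E_x = 37/9  [2·signedArea(FEA) = -166 ∩ 2·signedArea(ECA) = -166/9]
4. E_y = 14/9  [2·signedArea(FEA) = -166 ∩ 2·signedArea(ECA) = -166/9]
   → E = (37/9, 14/9)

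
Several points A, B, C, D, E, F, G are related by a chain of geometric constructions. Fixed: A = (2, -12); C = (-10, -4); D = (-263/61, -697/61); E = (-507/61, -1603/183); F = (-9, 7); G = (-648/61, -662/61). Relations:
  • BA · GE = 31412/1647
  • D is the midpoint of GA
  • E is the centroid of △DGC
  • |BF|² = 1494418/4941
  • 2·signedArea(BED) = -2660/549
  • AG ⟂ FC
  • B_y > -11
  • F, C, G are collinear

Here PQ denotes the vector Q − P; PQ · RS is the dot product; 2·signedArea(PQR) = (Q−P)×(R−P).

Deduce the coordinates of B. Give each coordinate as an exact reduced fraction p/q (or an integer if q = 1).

1. B_x = -1418/183  [BA · GE = 31412/1647 ∩ 2·signedArea(BED) = -2660/549]
2. B_y = -5680/549  [BA · GE = 31412/1647 ∩ 2·signedArea(BED) = -2660/549]
   → B = (-1418/183, -5680/549)

B = (-1418/183, -5680/549)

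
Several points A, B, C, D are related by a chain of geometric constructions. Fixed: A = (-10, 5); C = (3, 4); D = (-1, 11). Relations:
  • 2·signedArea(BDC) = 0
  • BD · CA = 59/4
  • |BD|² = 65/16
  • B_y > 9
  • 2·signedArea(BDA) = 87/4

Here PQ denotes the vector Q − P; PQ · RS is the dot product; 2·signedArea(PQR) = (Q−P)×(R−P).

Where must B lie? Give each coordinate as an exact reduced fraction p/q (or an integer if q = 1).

1. B_x = 0  [2·signedArea(BDC) = 0 ∩ 2·signedArea(BDA) = 87/4]
2. B_y = 37/4  [2·signedArea(BDC) = 0 ∩ 2·signedArea(BDA) = 87/4]
   → B = (0, 37/4)

B = (0, 37/4)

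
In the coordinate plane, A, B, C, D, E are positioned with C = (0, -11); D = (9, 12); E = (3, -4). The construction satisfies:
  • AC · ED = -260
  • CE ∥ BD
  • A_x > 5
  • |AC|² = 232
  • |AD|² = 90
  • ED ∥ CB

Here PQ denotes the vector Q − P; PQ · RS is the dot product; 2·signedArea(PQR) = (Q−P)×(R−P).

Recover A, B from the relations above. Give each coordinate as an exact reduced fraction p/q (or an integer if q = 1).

A = (6, 3)
B = (6, 5)

1. A_x = 6  [line -6·x + -16·y + 84 = 0 ∩ |AC|² = 232]
2. A_y = 3  [line -6·x + -16·y + 84 = 0 ∩ |AC|² = 232]
   → A = (6, 3)
3. B_x = 6  [CE ∥ BD ∩ ED ∥ CB]
4. B_y = 5  [CE ∥ BD ∩ ED ∥ CB]
   → B = (6, 5)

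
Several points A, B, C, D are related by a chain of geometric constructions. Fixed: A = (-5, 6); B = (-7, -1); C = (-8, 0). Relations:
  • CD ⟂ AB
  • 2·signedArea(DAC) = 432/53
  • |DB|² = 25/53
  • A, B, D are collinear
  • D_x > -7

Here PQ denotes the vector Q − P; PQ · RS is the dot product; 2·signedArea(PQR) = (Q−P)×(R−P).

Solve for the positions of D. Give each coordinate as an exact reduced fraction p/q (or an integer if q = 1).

D = (-361/53, -18/53)

1. D_x = -361/53  [A, B, D are collinear ∩ CD ⟂ AB]
2. D_y = -18/53  [A, B, D are collinear ∩ CD ⟂ AB]
   → D = (-361/53, -18/53)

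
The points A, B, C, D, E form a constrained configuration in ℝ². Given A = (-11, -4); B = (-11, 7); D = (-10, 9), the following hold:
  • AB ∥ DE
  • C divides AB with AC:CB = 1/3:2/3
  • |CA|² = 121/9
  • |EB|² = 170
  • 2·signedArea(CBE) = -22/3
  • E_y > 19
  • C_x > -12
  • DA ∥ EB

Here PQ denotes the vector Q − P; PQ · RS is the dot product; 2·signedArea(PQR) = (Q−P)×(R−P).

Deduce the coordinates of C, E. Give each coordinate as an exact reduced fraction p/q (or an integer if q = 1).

1. C_x = -11  [C divides AB with AC:CB = 1/3:2/3]
2. C_y = -1/3  [C divides AB with AC:CB = 1/3:2/3]
   → C = (-11, -1/3)
3. E_x = -10  [DA ∥ EB ∩ AB ∥ DE]
4. E_y = 20  [DA ∥ EB ∩ AB ∥ DE]
   → E = (-10, 20)

C = (-11, -1/3)
E = (-10, 20)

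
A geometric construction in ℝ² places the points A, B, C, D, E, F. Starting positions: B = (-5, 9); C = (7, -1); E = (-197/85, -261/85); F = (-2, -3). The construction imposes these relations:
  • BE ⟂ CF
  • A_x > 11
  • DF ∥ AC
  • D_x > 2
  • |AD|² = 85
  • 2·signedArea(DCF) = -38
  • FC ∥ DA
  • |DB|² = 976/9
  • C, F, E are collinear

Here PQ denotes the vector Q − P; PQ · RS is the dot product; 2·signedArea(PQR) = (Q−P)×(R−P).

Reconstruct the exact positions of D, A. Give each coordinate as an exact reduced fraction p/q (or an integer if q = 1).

A = (12, 13/3)
D = (3, 7/3)

1. D_x = 3  [line 2·x + -9·y + 15 = 0 ∩ |DB|² = 976/9]
2. D_y = 7/3  [line 2·x + -9·y + 15 = 0 ∩ |DB|² = 976/9]
   → D = (3, 7/3)
3. A_x = 12  [DF ∥ AC ∩ FC ∥ DA]
4. A_y = 13/3  [DF ∥ AC ∩ FC ∥ DA]
   → A = (12, 13/3)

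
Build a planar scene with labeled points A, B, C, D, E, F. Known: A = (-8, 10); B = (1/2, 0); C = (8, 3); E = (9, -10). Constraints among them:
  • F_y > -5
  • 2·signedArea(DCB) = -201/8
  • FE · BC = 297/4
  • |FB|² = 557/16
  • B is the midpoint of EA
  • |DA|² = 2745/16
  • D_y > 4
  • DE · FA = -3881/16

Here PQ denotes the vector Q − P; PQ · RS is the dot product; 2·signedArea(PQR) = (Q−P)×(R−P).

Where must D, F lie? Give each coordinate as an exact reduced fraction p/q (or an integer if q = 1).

1. D_x = 4  [line 3·x + -15/2·y + 189/8 = 0 ∩ |DA|² = 2745/16]
2. D_y = 19/4  [line 3·x + -15/2·y + 189/8 = 0 ∩ |DA|² = 2745/16]
   → D = (4, 19/4)
3. F_x = -3  [FE · BC = 297/4 ∩ DE · FA = -3881/16]
4. F_y = -19/4  [FE · BC = 297/4 ∩ DE · FA = -3881/16]
   → F = (-3, -19/4)

D = (4, 19/4)
F = (-3, -19/4)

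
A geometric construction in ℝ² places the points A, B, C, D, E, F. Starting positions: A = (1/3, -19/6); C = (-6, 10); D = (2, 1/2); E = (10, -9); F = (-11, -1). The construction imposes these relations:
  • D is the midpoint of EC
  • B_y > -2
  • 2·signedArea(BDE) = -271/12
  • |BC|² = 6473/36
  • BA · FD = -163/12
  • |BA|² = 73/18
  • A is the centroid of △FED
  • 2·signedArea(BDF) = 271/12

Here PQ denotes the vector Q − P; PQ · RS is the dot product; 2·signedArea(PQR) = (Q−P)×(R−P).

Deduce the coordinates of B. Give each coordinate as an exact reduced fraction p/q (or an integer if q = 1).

1. B_x = 7/6  [2·signedArea(BDE) = -271/12 ∩ 2·signedArea(BDF) = 271/12]
2. B_y = -4/3  [2·signedArea(BDE) = -271/12 ∩ 2·signedArea(BDF) = 271/12]
   → B = (7/6, -4/3)

B = (7/6, -4/3)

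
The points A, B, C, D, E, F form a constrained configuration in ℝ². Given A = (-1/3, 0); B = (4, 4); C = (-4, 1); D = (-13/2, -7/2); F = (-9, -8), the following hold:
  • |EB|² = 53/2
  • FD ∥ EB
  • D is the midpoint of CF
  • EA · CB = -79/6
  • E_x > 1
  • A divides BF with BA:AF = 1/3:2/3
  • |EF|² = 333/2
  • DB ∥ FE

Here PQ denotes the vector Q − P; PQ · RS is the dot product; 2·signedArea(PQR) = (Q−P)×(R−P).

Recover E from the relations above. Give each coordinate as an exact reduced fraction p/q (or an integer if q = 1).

E = (3/2, -1/2)

1. E_x = 3/2  [FD ∥ EB ∩ DB ∥ FE]
2. E_y = -1/2  [FD ∥ EB ∩ DB ∥ FE]
   → E = (3/2, -1/2)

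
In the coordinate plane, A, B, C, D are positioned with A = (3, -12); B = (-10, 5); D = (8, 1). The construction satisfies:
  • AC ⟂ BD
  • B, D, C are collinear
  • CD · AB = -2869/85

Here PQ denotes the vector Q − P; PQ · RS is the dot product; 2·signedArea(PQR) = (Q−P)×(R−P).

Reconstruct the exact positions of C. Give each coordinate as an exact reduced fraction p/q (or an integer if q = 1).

1. C_x = 509/85  [B, D, C are collinear ∩ AC ⟂ BD]
2. C_y = 123/85  [B, D, C are collinear ∩ AC ⟂ BD]
   → C = (509/85, 123/85)

C = (509/85, 123/85)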